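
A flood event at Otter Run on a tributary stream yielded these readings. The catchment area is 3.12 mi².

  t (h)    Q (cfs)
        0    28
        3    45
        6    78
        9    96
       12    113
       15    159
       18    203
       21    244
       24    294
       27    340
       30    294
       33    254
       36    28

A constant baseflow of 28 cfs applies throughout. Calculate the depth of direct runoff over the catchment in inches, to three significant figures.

d ≈ 2.70 in

Direct runoff: 0.0, 17.0, 50.0, 68.0, 85.0, 131.0, 175.0, 216.0, 266.0, 312.0, 266.0, 226.0, 0.0 cfs; ΣQ_DR = 1812 cfs.
V = ΣQ_DR · Δt = 1812 × 10800 s = 1.957 × 10^7 ft³.
Over A = 3.12 mi², depth = V / A = 2.70 in.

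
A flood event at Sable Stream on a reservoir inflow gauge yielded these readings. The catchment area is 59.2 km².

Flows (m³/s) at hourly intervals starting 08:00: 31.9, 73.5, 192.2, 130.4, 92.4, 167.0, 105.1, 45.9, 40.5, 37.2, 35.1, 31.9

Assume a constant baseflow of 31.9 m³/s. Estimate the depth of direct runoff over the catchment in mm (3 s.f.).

d ≈ 36.5 mm

Direct runoff: 0.0, 41.6, 160.3, 98.5, 60.5, 135.1, 73.2, 14.0, 8.6, 5.3, 3.2, 0.0 m³/s; ΣQ_DR = 600.3 m³/s.
V = ΣQ_DR · Δt = 600.3 × 3600 s = 2.161 × 10^6 m³.
Over A = 59.2 km², depth = V / A = 36.5 mm.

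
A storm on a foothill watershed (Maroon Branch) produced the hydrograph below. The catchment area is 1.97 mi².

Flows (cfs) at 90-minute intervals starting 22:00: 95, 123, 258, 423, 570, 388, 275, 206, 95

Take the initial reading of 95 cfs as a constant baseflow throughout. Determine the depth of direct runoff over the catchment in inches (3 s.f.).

Direct runoff: 0.0, 28.0, 163.0, 328.0, 475.0, 293.0, 180.0, 111.0, 0.0 cfs; ΣQ_DR = 1578 cfs.
V = ΣQ_DR · Δt = 1578 × 5400 s = 8.521 × 10^6 ft³.
Over A = 1.97 mi², depth = V / A = 1.86 in.

d ≈ 1.86 in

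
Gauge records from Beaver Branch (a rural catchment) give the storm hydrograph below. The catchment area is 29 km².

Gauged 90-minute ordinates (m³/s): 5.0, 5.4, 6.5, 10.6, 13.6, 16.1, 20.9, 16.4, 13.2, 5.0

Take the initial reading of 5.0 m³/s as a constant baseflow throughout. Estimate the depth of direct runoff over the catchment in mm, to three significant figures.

Direct runoff: 0.0, 0.4, 1.5, 5.6, 8.6, 11.1, 15.9, 11.4, 8.2, 0.0 m³/s; ΣQ_DR = 62.70 m³/s.
V = ΣQ_DR · Δt = 62.70 × 5400 s = 3.386 × 10^5 m³.
Over A = 29 km², depth = V / A = 11.7 mm.

d ≈ 11.7 mm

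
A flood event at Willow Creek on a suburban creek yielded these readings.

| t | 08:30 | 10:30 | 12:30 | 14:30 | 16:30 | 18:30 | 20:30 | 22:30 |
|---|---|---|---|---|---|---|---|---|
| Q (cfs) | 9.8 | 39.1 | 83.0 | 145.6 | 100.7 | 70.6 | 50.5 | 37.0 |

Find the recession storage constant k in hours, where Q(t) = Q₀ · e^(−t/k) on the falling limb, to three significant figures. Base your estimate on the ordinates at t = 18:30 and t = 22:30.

On the falling limb, Q drops from 70.6 to 37.0 cfs between t = 18:30 and t = 22:30 (Δt = 4 h).
k = −Δt / ln(Q₂/Q₁) = −4 / ln(37.0/70.6) = 6.19 h.

k ≈ 6.19 h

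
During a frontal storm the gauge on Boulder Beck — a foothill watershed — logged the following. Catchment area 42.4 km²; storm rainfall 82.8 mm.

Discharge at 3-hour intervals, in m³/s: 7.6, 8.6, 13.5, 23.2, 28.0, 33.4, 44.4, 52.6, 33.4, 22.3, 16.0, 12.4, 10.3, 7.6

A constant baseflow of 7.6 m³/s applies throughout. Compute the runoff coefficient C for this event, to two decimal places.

C ≈ 0.64

ΣQ_DR = 206.9 m³/s; V = ΣQ_DR·Δt = 2.235 × 10^6 m³.
Runoff depth d = V / A = 52.70 mm.
C = d / P = 52.70 / 82.8 = 0.64.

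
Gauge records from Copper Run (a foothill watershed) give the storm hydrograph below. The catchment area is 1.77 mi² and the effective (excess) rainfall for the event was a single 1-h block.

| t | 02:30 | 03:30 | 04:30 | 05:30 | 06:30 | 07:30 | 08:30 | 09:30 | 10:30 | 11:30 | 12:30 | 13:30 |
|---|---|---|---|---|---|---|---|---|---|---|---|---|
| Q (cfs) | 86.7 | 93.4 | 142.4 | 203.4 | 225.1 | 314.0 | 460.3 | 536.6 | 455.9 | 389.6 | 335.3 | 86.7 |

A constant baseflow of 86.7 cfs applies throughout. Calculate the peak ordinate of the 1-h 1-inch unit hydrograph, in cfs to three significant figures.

U_p ≈ 225 cfs

Direct runoff: 0.0, 6.7, 55.7, 116.7, 138.4, 227.3, 373.6, 449.9, 369.2, 302.9, 248.6, 0.0 cfs; ΣQ_DR = 2289 cfs, peak = 449.9 cfs.
Runoff depth d = ΣQ_DR·Δt / A = 2289 × 3600 / (1.77 mi²) = 2.004 in.
The 1-inch UH is the DRH scaled by (1 in)/d, so U_p = 449.9 × 1/2.004 = 225 cfs.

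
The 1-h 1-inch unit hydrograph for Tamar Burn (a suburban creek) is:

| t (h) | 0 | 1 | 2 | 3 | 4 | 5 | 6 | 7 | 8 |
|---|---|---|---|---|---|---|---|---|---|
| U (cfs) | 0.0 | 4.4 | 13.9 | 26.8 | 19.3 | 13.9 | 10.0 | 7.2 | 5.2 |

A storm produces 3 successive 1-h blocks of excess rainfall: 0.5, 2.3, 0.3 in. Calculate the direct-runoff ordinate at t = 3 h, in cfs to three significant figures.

By discrete convolution, Q_j = Σ (P_i / 1 in) · U_{j−i}.
At t = 3 h (j=3): Q = (0.5/1)·26.8 + (2.3/1)·13.9 + (0.3/1)·4.4 = 46.7 cfs.

Q ≈ 46.7 cfs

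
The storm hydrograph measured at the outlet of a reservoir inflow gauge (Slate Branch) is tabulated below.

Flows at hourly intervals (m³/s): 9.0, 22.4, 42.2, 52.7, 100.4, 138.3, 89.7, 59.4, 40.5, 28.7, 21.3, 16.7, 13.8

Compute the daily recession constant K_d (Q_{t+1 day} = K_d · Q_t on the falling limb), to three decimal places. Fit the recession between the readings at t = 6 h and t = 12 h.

Between t = 6 h and t = 12 h the flow falls from 89.7 to 13.8 m³/s over 6×1 h = 6 h.
Per-interval ratio K = (13.8/89.7)^(1/6) = 0.7320; K_d = K^(24/1) = 0.001.

K_d ≈ 0.001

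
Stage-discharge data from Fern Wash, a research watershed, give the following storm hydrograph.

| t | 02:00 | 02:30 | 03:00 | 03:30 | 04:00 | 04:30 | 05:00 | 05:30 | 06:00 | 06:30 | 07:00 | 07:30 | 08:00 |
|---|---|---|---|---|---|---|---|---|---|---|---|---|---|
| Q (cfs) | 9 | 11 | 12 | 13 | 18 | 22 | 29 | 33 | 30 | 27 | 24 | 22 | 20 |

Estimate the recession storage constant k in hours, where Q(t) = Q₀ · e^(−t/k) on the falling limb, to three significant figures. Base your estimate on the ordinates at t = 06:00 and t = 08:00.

On the falling limb, Q drops from 30 to 20 cfs between t = 06:00 and t = 08:00 (Δt = 2 h).
k = −Δt / ln(Q₂/Q₁) = −2 / ln(20/30) = 4.93 h.

k ≈ 4.93 h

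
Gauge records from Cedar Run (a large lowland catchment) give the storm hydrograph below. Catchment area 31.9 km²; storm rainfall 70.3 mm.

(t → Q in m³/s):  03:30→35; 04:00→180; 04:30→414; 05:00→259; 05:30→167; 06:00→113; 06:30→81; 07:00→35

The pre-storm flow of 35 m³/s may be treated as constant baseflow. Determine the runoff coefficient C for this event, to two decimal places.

C ≈ 0.81

ΣQ_DR = 1004 m³/s; V = ΣQ_DR·Δt = 1.807 × 10^6 m³.
Runoff depth d = V / A = 56.65 mm.
C = d / P = 56.65 / 70.3 = 0.81.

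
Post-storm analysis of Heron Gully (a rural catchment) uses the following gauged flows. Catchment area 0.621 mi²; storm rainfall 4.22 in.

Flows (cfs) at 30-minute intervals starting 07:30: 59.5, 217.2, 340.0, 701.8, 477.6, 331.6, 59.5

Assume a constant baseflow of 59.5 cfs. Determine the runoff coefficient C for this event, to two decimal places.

C ≈ 0.52

ΣQ_DR = 1771 cfs; V = ΣQ_DR·Δt = 3.187 × 10^6 ft³.
Runoff depth d = V / A = 2.209 in.
C = d / P = 2.209 / 4.22 = 0.52.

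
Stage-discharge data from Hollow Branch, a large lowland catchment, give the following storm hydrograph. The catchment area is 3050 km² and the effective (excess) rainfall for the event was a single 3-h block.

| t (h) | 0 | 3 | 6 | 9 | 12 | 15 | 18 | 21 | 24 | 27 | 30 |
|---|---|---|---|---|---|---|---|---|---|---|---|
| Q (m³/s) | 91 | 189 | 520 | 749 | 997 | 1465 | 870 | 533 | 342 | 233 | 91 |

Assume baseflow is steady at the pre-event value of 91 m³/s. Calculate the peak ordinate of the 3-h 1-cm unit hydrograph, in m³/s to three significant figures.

Direct runoff: 0.0, 98.0, 429.0, 658.0, 906.0, 1374.0, 779.0, 442.0, 251.0, 142.0, 0.0 m³/s; ΣQ_DR = 5079 m³/s, peak = 1374.0 m³/s.
Runoff depth d = ΣQ_DR·Δt / A = 5079 × 10800 / (3050 km²) = 17.98 mm.
The 1-cm UH is the DRH scaled by (10 mm)/d, so U_p = 1374.0 × 10/17.98 = 764 m³/s.

U_p ≈ 764 m³/s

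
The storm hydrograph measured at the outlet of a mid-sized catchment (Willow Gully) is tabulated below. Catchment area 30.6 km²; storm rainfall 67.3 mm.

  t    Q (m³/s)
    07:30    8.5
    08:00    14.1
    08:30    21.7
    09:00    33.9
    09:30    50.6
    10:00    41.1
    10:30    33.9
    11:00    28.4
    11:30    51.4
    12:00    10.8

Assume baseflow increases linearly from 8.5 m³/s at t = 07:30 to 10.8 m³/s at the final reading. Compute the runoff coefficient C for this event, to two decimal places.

C ≈ 0.17

ΣQ_DR = 197.9 m³/s; V = ΣQ_DR·Δt = 3.562 × 10^5 m³.
Runoff depth d = V / A = 11.64 mm.
C = d / P = 11.64 / 67.3 = 0.17.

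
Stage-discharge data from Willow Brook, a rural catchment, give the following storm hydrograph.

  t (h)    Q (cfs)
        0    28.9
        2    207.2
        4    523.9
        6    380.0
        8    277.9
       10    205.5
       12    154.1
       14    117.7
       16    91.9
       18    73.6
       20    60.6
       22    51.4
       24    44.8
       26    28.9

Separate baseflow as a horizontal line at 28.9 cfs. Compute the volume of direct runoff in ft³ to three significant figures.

Direct-runoff ordinates (Q − Q_b): 0.0, 178.3, 495.0, 351.1, 249.0, 176.6, 125.2, 88.8, 63.0, 44.7, 31.7, 22.5, 15.9, 0.0 cfs.
ΣQ_DR = 1842 cfs.
With Δt = 2 h = 7200 s, V = ΣQ_DR · Δt = 1842 × 7200 = 1.33 × 10^7 ft³.

V ≈ 1.33 × 10^7 ft³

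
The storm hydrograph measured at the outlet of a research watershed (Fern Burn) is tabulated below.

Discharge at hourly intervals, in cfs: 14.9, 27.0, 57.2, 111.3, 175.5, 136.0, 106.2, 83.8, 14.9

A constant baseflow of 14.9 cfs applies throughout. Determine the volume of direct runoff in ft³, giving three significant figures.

Direct-runoff ordinates (Q − Q_b): 0.0, 12.1, 42.3, 96.4, 160.6, 121.1, 91.3, 68.9, 0.0 cfs.
ΣQ_DR = 592.7 cfs.
With Δt = 1 h = 3600 s, V = ΣQ_DR · Δt = 592.7 × 3600 = 2.13 × 10^6 ft³.

V ≈ 2.13 × 10^6 ft³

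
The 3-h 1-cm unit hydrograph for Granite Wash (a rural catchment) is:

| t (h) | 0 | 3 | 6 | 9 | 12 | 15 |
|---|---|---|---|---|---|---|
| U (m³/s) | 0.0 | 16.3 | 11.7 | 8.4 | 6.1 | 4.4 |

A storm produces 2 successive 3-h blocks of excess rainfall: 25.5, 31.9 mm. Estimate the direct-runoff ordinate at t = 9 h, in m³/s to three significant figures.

Q ≈ 58.7 m³/s

By discrete convolution, Q_j = Σ (P_i / 10 mm) · U_{j−i}.
At t = 9 h (j=3): Q = (25.5/10)·8.4 + (31.9/10)·11.7 = 58.7 m³/s.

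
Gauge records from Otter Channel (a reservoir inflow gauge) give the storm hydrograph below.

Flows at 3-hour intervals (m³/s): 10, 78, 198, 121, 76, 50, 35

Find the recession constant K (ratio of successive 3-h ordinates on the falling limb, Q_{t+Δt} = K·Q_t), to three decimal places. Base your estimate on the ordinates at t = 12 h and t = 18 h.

K ≈ 0.679

Using the recession-limb readings at t = 12 h and t = 18 h: Q falls from 76 to 35 m³/s over 2 intervals.
K = (Q₂/Q₁)^(1/2) = (35/76)^(1/2) = 0.679.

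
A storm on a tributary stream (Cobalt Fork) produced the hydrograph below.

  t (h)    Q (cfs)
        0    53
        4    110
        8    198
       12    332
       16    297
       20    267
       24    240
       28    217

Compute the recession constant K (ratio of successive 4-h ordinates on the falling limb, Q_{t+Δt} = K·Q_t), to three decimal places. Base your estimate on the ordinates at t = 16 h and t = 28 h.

K ≈ 0.901

Using the recession-limb readings at t = 16 h and t = 28 h: Q falls from 297 to 217 cfs over 3 intervals.
K = (Q₂/Q₁)^(1/3) = (217/297)^(1/3) = 0.901.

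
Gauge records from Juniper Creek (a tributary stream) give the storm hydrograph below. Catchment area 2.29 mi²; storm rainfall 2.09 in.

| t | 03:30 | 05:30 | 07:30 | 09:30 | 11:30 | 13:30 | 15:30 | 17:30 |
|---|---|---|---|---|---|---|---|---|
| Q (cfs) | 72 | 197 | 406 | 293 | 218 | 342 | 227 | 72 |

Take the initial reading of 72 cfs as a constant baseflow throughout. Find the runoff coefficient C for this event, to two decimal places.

C ≈ 0.81

ΣQ_DR = 1251 cfs; V = ΣQ_DR·Δt = 9.007 × 10^6 ft³.
Runoff depth d = V / A = 1.693 in.
C = d / P = 1.693 / 2.09 = 0.81.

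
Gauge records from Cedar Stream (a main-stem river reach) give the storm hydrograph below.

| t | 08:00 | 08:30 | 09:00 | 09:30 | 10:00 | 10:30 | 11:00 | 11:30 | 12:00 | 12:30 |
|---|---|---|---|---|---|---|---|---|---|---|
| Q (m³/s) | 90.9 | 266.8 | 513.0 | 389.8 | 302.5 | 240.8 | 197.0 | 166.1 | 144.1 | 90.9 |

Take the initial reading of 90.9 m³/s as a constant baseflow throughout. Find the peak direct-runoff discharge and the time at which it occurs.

Q_p = 422.1 m³/s at t = 09:00

Subtracting baseflow gives direct-runoff ordinates: 0.0, 175.9, 422.1, 298.9, 211.6, 149.9, 106.1, 75.2, 53.2, 0.0 m³/s.
The maximum is 422.1 m³/s, occurring at the reading for t = 09:00.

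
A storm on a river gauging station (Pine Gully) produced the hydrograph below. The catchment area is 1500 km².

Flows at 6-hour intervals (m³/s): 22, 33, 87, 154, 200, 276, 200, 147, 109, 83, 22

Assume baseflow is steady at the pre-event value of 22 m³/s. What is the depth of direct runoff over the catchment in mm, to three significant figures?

d ≈ 15.7 mm

Direct runoff: 0.0, 11.0, 65.0, 132.0, 178.0, 254.0, 178.0, 125.0, 87.0, 61.0, 0.0 m³/s; ΣQ_DR = 1091 m³/s.
V = ΣQ_DR · Δt = 1091 × 21600 s = 2.357 × 10^7 m³.
Over A = 1500 km², depth = V / A = 15.7 mm.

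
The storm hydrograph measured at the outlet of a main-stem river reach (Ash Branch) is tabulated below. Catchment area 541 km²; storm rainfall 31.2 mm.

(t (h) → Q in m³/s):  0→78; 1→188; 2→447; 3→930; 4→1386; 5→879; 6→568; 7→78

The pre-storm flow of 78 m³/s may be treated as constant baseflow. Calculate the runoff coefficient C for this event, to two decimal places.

C ≈ 0.84

ΣQ_DR = 3930 m³/s; V = ΣQ_DR·Δt = 1.415 × 10^7 m³.
Runoff depth d = V / A = 26.15 mm.
C = d / P = 26.15 / 31.2 = 0.84.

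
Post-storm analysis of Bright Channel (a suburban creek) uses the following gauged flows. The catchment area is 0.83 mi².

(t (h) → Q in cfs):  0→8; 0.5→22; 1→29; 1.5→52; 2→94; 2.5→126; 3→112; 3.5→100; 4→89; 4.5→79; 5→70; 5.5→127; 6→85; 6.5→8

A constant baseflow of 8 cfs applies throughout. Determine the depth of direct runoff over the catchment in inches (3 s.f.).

Direct runoff: 0.0, 14.0, 21.0, 44.0, 86.0, 118.0, 104.0, 92.0, 81.0, 71.0, 62.0, 119.0, 77.0, 0.0 cfs; ΣQ_DR = 889.0 cfs.
V = ΣQ_DR · Δt = 889.0 × 1800 s = 1.600 × 10^6 ft³.
Over A = 0.83 mi², depth = V / A = 0.830 in.

d ≈ 0.830 in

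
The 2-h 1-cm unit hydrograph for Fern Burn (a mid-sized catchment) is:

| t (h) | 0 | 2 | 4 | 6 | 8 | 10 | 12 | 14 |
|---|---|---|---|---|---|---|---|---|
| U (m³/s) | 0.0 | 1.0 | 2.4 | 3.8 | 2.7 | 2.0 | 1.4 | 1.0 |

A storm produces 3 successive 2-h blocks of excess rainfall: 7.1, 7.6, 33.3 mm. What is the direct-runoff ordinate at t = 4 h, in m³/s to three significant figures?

By discrete convolution, Q_j = Σ (P_i / 10 mm) · U_{j−i}.
At t = 4 h (j=2): Q = (7.1/10)·2.4 + (7.6/10)·1.0 + (33.3/10)·0.0 = 2.46 m³/s.

Q ≈ 2.46 m³/s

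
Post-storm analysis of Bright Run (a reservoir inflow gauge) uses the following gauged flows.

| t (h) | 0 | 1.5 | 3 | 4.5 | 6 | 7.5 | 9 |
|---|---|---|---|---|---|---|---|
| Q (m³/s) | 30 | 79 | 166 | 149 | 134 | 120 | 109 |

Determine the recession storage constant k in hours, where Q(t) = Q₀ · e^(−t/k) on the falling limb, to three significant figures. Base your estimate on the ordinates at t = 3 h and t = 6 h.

k ≈ 14.0 h

On the falling limb, Q drops from 166 to 134 m³/s between t = 3 h and t = 6 h (Δt = 3 h).
k = −Δt / ln(Q₂/Q₁) = −3 / ln(134/166) = 14.0 h.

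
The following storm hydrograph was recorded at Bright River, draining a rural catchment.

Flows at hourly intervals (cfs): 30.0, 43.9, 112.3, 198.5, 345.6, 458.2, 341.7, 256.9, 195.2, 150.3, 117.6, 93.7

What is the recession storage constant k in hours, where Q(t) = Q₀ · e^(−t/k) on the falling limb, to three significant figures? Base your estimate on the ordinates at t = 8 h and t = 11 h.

On the falling limb, Q drops from 195.2 to 93.7 cfs between t = 8 h and t = 11 h (Δt = 3 h).
k = −Δt / ln(Q₂/Q₁) = −3 / ln(93.7/195.2) = 4.09 h.

k ≈ 4.09 h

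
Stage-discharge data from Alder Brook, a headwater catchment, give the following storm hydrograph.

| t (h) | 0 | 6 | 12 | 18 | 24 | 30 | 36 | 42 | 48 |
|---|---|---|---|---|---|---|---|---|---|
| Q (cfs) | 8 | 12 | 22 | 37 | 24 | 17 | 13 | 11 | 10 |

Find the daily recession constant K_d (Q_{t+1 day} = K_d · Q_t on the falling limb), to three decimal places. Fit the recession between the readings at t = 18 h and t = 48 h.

K_d ≈ 0.351

Between t = 18 h and t = 48 h the flow falls from 37 to 10 cfs over 5×6 h = 30 h.
Per-interval ratio K = (10/37)^(1/5) = 0.7698; K_d = K^(24/6) = 0.351.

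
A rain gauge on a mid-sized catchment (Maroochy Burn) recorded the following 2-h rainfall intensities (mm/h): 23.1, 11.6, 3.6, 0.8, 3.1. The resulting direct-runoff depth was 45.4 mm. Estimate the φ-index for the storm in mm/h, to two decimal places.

φ ≈ 6.00 mm/h

Only the 2 blocks with intensity above φ contribute runoff: 23.1, 11.6 mm/h.
Σ(I−φ)·Δt = d  ⇒  (23.1+11.6 − 2φ)·2 = 45.4
φ = (34.70 − 45.4/2) / 2 = 6.00 mm/h.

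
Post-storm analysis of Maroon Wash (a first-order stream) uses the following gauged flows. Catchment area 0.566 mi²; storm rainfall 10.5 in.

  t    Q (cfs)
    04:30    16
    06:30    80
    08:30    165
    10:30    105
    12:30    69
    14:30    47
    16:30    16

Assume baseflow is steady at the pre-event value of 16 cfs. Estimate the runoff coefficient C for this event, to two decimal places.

C ≈ 0.20

ΣQ_DR = 386.0 cfs; V = ΣQ_DR·Δt = 2.779 × 10^6 ft³.
Runoff depth d = V / A = 2.114 in.
C = d / P = 2.114 / 10.5 = 0.20.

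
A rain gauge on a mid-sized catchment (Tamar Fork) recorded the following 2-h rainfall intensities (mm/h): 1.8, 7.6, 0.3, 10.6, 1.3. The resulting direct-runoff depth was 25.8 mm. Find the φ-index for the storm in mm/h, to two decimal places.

φ ≈ 2.65 mm/h

Only the 2 blocks with intensity above φ contribute runoff: 7.6, 10.6 mm/h.
Σ(I−φ)·Δt = d  ⇒  (7.6+10.6 − 2φ)·2 = 25.8
φ = (18.20 − 25.8/2) / 2 = 2.65 mm/h.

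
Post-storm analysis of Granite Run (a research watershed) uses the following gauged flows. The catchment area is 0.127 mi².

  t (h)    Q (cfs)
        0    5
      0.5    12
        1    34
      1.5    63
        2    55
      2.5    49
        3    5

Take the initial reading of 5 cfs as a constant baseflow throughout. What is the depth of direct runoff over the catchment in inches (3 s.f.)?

Direct runoff: 0.0, 7.0, 29.0, 58.0, 50.0, 44.0, 0.0 cfs; ΣQ_DR = 188.0 cfs.
V = ΣQ_DR · Δt = 188.0 × 1800 s = 3.384 × 10^5 ft³.
Over A = 0.127 mi², depth = V / A = 1.15 in.

d ≈ 1.15 in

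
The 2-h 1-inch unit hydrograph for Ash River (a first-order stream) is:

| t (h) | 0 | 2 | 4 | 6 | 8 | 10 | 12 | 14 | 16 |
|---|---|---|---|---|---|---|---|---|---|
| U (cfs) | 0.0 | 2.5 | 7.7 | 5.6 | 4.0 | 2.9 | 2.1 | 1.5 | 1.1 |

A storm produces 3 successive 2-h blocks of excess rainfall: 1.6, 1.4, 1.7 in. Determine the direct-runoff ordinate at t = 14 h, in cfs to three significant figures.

Q ≈ 10.3 cfs

By discrete convolution, Q_j = Σ (P_i / 1 in) · U_{j−i}.
At t = 14 h (j=7): Q = (1.6/1)·1.5 + (1.4/1)·2.1 + (1.7/1)·2.9 = 10.3 cfs.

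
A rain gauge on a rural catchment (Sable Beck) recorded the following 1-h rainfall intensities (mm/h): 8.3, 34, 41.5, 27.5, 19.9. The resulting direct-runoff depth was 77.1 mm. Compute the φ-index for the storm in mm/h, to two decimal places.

Only the 4 blocks with intensity above φ contribute runoff: 34, 41.5, 27.5, 19.9 mm/h.
Σ(I−φ)·Δt = d  ⇒  (34+41.5+27.5+19.9 − 4φ)·1 = 77.1
φ = (122.9 − 77.1/1) / 4 = 11.45 mm/h.

φ ≈ 11.45 mm/h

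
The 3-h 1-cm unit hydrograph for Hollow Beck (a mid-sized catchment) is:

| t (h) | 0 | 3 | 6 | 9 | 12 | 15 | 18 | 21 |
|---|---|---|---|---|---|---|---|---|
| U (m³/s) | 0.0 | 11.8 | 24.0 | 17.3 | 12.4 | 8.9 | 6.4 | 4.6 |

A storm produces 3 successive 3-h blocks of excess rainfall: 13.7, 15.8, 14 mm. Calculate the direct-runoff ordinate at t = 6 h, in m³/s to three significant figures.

By discrete convolution, Q_j = Σ (P_i / 10 mm) · U_{j−i}.
At t = 6 h (j=2): Q = (13.7/10)·24.0 + (15.8/10)·11.8 + (14/10)·0.0 = 51.5 m³/s.

Q ≈ 51.5 m³/s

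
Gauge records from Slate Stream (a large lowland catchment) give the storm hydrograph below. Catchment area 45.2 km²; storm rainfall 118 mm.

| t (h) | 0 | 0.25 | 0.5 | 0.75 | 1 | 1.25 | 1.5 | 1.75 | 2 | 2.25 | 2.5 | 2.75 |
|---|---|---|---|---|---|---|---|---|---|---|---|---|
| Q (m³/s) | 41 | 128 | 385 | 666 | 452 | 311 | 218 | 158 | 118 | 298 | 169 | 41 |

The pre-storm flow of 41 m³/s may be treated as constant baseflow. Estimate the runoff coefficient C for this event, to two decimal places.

C ≈ 0.42

ΣQ_DR = 2493 m³/s; V = ΣQ_DR·Δt = 2.244 × 10^6 m³.
Runoff depth d = V / A = 49.64 mm.
C = d / P = 49.64 / 118 = 0.42.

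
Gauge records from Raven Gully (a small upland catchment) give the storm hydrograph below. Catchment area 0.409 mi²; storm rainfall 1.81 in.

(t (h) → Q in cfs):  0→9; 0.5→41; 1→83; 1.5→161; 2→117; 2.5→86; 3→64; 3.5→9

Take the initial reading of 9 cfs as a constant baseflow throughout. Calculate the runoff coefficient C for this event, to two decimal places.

ΣQ_DR = 498.0 cfs; V = ΣQ_DR·Δt = 8.964 × 10^5 ft³.
Runoff depth d = V / A = 0.9434 in.
C = d / P = 0.9434 / 1.81 = 0.52.

C ≈ 0.52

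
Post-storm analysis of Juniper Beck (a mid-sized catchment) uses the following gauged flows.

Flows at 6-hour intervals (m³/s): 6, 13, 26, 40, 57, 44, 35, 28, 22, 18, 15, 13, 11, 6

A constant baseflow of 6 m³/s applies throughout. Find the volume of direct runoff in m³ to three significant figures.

V ≈ 5.40 × 10^6 m³

Direct-runoff ordinates (Q − Q_b): 0.0, 7.0, 20.0, 34.0, 51.0, 38.0, 29.0, 22.0, 16.0, 12.0, 9.0, 7.0, 5.0, 0.0 m³/s.
ΣQ_DR = 250.0 m³/s.
With Δt = 6 h = 21600 s, V = ΣQ_DR · Δt = 250.0 × 21600 = 5.40 × 10^6 m³.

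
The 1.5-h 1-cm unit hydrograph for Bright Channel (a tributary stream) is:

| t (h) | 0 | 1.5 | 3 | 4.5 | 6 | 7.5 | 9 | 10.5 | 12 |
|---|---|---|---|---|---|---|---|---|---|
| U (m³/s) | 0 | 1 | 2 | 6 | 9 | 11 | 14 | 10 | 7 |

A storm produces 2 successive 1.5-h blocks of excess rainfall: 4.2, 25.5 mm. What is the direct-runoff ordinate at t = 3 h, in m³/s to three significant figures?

By discrete convolution, Q_j = Σ (P_i / 10 mm) · U_{j−i}.
At t = 3 h (j=2): Q = (4.2/10)·2 + (25.5/10)·1 = 3.39 m³/s.

Q ≈ 3.39 m³/s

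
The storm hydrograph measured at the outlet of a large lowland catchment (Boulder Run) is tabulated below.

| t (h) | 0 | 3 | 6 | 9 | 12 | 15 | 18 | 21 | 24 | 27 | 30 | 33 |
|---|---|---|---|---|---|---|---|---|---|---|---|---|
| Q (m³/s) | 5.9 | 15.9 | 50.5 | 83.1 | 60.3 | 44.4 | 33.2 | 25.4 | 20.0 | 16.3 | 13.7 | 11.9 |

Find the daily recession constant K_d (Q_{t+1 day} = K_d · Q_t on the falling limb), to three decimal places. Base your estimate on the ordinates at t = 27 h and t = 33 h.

Between t = 27 h and t = 33 h the flow falls from 16.3 to 11.9 m³/s over 2×3 h = 6 h.
Per-interval ratio K = (11.9/16.3)^(1/2) = 0.8544; K_d = K^(24/3) = 0.284.

K_d ≈ 0.284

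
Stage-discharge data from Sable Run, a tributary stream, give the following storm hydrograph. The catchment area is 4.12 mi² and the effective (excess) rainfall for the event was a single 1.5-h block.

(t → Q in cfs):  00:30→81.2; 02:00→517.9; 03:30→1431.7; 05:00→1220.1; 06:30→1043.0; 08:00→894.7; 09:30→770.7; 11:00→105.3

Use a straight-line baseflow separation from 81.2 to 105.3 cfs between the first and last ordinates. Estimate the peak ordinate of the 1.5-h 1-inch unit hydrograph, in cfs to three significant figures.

U_p ≈ 448 cfs

Direct runoff: 0.00, 433.26, 1343.61, 1128.57, 948.03, 796.29, 668.84, 0.00 cfs; ΣQ_DR = 5319 cfs, peak = 1343.61 cfs.
Runoff depth d = ΣQ_DR·Δt / A = 5319 × 5400 / (4.12 mi²) = 3.001 in.
The 1-inch UH is the DRH scaled by (1 in)/d, so U_p = 1343.61 × 1/3.001 = 448 cfs.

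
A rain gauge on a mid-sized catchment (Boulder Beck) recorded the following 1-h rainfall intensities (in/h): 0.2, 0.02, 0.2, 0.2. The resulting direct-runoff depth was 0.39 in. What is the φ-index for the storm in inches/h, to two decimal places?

φ ≈ 0.07 in/h

Only the 3 blocks with intensity above φ contribute runoff: 0.2, 0.2, 0.2 in/h.
Σ(I−φ)·Δt = d  ⇒  (0.2+0.2+0.2 − 3φ)·1 = 0.39
φ = (0.6000 − 0.39/1) / 3 = 0.07 in/h.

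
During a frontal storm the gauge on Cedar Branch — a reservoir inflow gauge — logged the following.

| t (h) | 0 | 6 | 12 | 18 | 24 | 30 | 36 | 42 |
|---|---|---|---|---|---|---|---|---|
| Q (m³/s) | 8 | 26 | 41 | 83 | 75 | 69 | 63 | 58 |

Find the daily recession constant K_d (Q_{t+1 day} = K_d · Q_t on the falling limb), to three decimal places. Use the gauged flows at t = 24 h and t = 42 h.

Between t = 24 h and t = 42 h the flow falls from 75 to 58 m³/s over 3×6 h = 18 h.
Per-interval ratio K = (58/75)^(1/3) = 0.9179; K_d = K^(24/6) = 0.710.

K_d ≈ 0.710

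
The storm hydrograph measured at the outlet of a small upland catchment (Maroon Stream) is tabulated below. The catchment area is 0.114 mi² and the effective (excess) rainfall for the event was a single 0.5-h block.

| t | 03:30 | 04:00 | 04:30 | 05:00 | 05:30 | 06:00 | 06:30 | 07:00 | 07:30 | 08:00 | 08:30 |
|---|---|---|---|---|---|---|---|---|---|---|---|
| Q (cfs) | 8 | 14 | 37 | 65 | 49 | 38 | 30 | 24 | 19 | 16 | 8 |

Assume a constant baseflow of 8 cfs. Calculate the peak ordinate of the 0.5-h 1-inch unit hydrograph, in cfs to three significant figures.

U_p ≈ 38.1 cfs

Direct runoff: 0.0, 6.0, 29.0, 57.0, 41.0, 30.0, 22.0, 16.0, 11.0, 8.0, 0.0 cfs; ΣQ_DR = 220.0 cfs, peak = 57.0 cfs.
Runoff depth d = ΣQ_DR·Δt / A = 220.0 × 1800 / (0.114 mi²) = 1.495 in.
The 1-inch UH is the DRH scaled by (1 in)/d, so U_p = 57.0 × 1/1.495 = 38.1 cfs.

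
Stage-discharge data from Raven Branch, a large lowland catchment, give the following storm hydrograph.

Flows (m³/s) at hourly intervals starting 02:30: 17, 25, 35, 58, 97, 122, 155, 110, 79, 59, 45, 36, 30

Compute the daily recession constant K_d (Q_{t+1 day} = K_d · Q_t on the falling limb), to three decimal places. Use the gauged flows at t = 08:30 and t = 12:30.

K_d ≈ 0.001

Between t = 08:30 and t = 12:30 the flow falls from 155 to 45 m³/s over 4×1 h = 4 h.
Per-interval ratio K = (45/155)^(1/4) = 0.7340; K_d = K^(24/1) = 0.001.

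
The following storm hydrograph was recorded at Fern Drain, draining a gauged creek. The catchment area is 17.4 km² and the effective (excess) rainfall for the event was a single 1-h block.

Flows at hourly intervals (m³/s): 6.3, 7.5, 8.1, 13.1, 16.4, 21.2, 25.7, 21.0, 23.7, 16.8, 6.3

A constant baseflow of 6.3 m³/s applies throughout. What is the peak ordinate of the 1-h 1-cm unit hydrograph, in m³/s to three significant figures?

U_p ≈ 9.69 m³/s

Direct runoff: 0.0, 1.2, 1.8, 6.8, 10.1, 14.9, 19.4, 14.7, 17.4, 10.5, 0.0 m³/s; ΣQ_DR = 96.80 m³/s, peak = 19.4 m³/s.
Runoff depth d = ΣQ_DR·Δt / A = 96.80 × 3600 / (17.4 km²) = 20.03 mm.
The 1-cm UH is the DRH scaled by (10 mm)/d, so U_p = 19.4 × 10/20.03 = 9.69 m³/s.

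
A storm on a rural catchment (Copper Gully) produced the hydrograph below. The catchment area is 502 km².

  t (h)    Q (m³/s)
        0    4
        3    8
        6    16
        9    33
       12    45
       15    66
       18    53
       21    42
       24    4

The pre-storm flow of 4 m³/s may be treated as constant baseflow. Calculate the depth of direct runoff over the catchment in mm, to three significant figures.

d ≈ 5.06 mm

Direct runoff: 0.0, 4.0, 12.0, 29.0, 41.0, 62.0, 49.0, 38.0, 0.0 m³/s; ΣQ_DR = 235.0 m³/s.
V = ΣQ_DR · Δt = 235.0 × 10800 s = 2.538 × 10^6 m³.
Over A = 502 km², depth = V / A = 5.06 mm.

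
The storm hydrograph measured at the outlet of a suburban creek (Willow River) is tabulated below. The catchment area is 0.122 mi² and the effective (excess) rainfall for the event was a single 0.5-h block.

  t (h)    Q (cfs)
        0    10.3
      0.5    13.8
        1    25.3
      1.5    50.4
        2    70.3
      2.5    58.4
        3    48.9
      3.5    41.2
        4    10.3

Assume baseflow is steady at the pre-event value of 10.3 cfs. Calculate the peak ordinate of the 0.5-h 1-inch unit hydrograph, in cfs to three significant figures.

Direct runoff: 0.0, 3.5, 15.0, 40.1, 60.0, 48.1, 38.6, 30.9, 0.0 cfs; ΣQ_DR = 236.2 cfs, peak = 60.0 cfs.
Runoff depth d = ΣQ_DR·Δt / A = 236.2 × 1800 / (0.122 mi²) = 1.500 in.
The 1-inch UH is the DRH scaled by (1 in)/d, so U_p = 60.0 × 1/1.500 = 40.0 cfs.

U_p ≈ 40.0 cfs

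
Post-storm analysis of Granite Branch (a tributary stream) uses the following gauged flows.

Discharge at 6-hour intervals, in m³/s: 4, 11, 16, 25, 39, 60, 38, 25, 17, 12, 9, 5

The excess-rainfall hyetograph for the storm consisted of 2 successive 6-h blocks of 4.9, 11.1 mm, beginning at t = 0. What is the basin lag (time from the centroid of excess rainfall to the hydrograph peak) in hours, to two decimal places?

Centroid of excess rainfall: t_c = Σ P_i·t̄_i / ΣP_i = 7.1625 h (block centres at 3, 9 h).
Hydrograph peak occurs at t = 30 h, so basin lag t_L = 30 − 7.1625 = 22.84 h.

t_L ≈ 22.84 h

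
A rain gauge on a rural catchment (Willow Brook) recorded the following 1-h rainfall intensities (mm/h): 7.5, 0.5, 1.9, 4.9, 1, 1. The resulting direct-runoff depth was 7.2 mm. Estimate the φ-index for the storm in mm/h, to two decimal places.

φ ≈ 2.60 mm/h

Only the 2 blocks with intensity above φ contribute runoff: 7.5, 4.9 mm/h.
Σ(I−φ)·Δt = d  ⇒  (7.5+4.9 − 2φ)·1 = 7.2
φ = (12.40 − 7.2/1) / 2 = 2.60 mm/h.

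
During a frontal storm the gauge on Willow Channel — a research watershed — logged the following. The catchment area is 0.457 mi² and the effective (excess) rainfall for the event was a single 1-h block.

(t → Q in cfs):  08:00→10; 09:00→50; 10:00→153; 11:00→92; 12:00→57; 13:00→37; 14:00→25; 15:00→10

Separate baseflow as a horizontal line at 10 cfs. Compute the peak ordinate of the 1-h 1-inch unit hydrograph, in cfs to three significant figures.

U_p ≈ 119 cfs

Direct runoff: 0.0, 40.0, 143.0, 82.0, 47.0, 27.0, 15.0, 0.0 cfs; ΣQ_DR = 354.0 cfs, peak = 143.0 cfs.
Runoff depth d = ΣQ_DR·Δt / A = 354.0 × 3600 / (0.457 mi²) = 1.200 in.
The 1-inch UH is the DRH scaled by (1 in)/d, so U_p = 143.0 × 1/1.200 = 119 cfs.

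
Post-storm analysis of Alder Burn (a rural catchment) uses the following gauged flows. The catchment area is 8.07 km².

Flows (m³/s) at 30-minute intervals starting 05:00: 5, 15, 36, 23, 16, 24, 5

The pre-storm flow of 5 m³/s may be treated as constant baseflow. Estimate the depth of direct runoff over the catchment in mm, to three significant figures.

Direct runoff: 0.0, 10.0, 31.0, 18.0, 11.0, 19.0, 0.0 m³/s; ΣQ_DR = 89.00 m³/s.
V = ΣQ_DR · Δt = 89.00 × 1800 s = 1.602 × 10^5 m³.
Over A = 8.07 km², depth = V / A = 19.9 mm.

d ≈ 19.9 mm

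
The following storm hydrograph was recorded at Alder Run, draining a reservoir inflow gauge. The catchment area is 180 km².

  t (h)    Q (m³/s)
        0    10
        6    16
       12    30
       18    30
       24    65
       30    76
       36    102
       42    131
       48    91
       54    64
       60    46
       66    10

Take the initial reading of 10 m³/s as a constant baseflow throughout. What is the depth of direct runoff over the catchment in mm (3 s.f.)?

Direct runoff: 0.0, 6.0, 20.0, 20.0, 55.0, 66.0, 92.0, 121.0, 81.0, 54.0, 36.0, 0.0 m³/s; ΣQ_DR = 551.0 m³/s.
V = ΣQ_DR · Δt = 551.0 × 21600 s = 1.190 × 10^7 m³.
Over A = 180 km², depth = V / A = 66.1 mm.

d ≈ 66.1 mm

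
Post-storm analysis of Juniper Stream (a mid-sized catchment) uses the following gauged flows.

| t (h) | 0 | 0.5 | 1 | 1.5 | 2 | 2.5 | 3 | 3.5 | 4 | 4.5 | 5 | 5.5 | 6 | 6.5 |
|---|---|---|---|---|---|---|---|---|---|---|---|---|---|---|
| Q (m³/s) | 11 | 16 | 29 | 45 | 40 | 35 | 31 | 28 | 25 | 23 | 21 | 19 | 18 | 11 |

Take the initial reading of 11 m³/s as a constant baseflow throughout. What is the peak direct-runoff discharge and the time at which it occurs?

Subtracting baseflow gives direct-runoff ordinates: 0.0, 5.0, 18.0, 34.0, 29.0, 24.0, 20.0, 17.0, 14.0, 12.0, 10.0, 8.0, 7.0, 0.0 m³/s.
The maximum is 34.0 m³/s, occurring at the reading for t = 1.5 h.

Q_p = 34.0 m³/s at t = 1.5 h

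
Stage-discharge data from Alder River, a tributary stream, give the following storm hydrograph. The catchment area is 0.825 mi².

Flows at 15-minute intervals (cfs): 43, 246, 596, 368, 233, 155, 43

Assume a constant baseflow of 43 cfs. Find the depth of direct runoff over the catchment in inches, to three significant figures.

Direct runoff: 0.0, 203.0, 553.0, 325.0, 190.0, 112.0, 0.0 cfs; ΣQ_DR = 1383 cfs.
V = ΣQ_DR · Δt = 1383 × 900 s = 1.245 × 10^6 ft³.
Over A = 0.825 mi², depth = V / A = 0.649 in.

d ≈ 0.649 in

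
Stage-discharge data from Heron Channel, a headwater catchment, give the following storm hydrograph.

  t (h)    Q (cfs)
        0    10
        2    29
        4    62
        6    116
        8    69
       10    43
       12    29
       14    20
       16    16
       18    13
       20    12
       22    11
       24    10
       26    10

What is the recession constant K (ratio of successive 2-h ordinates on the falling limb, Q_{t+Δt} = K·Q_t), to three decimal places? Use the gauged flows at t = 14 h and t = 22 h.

Using the recession-limb readings at t = 14 h and t = 22 h: Q falls from 20 to 11 cfs over 4 intervals.
K = (Q₂/Q₁)^(1/4) = (11/20)^(1/4) = 0.861.

K ≈ 0.861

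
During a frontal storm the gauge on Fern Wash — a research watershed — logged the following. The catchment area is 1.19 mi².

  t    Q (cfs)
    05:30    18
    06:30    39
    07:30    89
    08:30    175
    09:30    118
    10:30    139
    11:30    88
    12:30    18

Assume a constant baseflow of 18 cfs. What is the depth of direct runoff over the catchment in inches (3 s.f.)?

Direct runoff: 0.0, 21.0, 71.0, 157.0, 100.0, 121.0, 70.0, 0.0 cfs; ΣQ_DR = 540.0 cfs.
V = ΣQ_DR · Δt = 540.0 × 3600 s = 1.944 × 10^6 ft³.
Over A = 1.19 mi², depth = V / A = 0.703 in.

d ≈ 0.703 in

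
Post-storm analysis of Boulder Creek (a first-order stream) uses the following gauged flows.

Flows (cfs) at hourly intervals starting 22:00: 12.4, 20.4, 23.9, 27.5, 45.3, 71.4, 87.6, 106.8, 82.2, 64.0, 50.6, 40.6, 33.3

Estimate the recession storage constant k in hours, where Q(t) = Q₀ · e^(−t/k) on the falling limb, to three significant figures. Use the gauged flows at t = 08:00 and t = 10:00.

On the falling limb, Q drops from 50.6 to 33.3 cfs between t = 08:00 and t = 10:00 (Δt = 2 h).
k = −Δt / ln(Q₂/Q₁) = −2 / ln(33.3/50.6) = 4.78 h.

k ≈ 4.78 h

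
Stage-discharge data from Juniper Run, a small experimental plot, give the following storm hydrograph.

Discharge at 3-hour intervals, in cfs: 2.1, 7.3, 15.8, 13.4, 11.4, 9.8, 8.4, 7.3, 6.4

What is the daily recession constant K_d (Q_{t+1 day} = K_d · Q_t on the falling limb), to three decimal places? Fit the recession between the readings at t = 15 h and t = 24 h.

K_d ≈ 0.321

Between t = 15 h and t = 24 h the flow falls from 9.8 to 6.4 cfs over 3×3 h = 9 h.
Per-interval ratio K = (6.4/9.8)^(1/3) = 0.8676; K_d = K^(24/3) = 0.321.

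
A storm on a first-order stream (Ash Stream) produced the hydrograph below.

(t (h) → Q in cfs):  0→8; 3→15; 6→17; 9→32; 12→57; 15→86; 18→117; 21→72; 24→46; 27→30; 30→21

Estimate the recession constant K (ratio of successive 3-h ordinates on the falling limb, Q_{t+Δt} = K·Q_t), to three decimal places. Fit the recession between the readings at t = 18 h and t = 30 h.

K ≈ 0.651

Using the recession-limb readings at t = 18 h and t = 30 h: Q falls from 117 to 21 cfs over 4 intervals.
K = (Q₂/Q₁)^(1/4) = (21/117)^(1/4) = 0.651.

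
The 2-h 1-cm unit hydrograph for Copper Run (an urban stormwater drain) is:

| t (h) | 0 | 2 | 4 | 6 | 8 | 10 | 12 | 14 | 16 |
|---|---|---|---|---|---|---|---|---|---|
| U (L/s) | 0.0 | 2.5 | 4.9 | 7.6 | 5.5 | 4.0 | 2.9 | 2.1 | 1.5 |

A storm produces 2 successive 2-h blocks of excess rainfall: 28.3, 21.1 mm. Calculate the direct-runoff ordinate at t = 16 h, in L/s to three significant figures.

Q ≈ 8.68 L/s

By discrete convolution, Q_j = Σ (P_i / 10 mm) · U_{j−i}.
At t = 16 h (j=8): Q = (28.3/10)·1.5 + (21.1/10)·2.1 = 8.68 L/s.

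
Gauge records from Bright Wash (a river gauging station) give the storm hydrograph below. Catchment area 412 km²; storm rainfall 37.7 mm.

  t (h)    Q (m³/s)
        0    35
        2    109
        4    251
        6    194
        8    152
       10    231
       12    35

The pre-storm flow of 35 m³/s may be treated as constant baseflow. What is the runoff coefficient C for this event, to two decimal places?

ΣQ_DR = 762.0 m³/s; V = ΣQ_DR·Δt = 5.486 × 10^6 m³.
Runoff depth d = V / A = 13.32 mm.
C = d / P = 13.32 / 37.7 = 0.35.

C ≈ 0.35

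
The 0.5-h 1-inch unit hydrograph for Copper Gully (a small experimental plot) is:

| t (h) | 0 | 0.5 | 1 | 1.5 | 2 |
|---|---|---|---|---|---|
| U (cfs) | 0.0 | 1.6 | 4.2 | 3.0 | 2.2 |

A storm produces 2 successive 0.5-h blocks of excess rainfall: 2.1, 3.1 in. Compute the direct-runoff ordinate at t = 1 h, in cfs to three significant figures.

Q ≈ 13.8 cfs

By discrete convolution, Q_j = Σ (P_i / 1 in) · U_{j−i}.
At t = 1 h (j=2): Q = (2.1/1)·4.2 + (3.1/1)·1.6 = 13.8 cfs.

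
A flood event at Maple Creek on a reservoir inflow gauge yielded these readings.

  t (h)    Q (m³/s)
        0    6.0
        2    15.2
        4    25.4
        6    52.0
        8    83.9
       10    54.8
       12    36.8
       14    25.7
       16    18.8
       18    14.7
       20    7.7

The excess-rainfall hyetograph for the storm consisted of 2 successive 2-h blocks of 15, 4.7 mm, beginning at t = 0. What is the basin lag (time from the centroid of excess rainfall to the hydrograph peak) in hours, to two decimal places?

Centroid of excess rainfall: t_c = Σ P_i·t̄_i / ΣP_i = 1.4772 h (block centres at 1, 3 h).
Hydrograph peak occurs at t = 8 h, so basin lag t_L = 8 − 1.4772 = 6.52 h.

t_L ≈ 6.52 h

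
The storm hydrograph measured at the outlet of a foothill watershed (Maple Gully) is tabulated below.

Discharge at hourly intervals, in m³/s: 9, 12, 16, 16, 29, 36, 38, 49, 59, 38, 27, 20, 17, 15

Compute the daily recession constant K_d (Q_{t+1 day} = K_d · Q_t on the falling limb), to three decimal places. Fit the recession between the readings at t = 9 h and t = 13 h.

Between t = 9 h and t = 13 h the flow falls from 38 to 15 m³/s over 4×1 h = 4 h.
Per-interval ratio K = (15/38)^(1/4) = 0.7926; K_d = K^(24/1) = 0.004.

K_d ≈ 0.004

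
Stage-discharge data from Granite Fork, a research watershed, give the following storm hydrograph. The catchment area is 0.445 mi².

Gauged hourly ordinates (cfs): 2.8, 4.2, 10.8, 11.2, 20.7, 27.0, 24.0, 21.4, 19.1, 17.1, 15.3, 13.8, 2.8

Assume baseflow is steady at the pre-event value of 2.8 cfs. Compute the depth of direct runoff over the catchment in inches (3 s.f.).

d ≈ 0.536 in

Direct runoff: 0.0, 1.4, 8.0, 8.4, 17.9, 24.2, 21.2, 18.6, 16.3, 14.3, 12.5, 11.0, 0.0 cfs; ΣQ_DR = 153.8 cfs.
V = ΣQ_DR · Δt = 153.8 × 3600 s = 5.537 × 10^5 ft³.
Over A = 0.445 mi², depth = V / A = 0.536 in.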